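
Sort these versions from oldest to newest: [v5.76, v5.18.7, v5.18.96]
[v5.18.7, v5.18.96, v5.76]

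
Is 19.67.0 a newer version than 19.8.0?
Yes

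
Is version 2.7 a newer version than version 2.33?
No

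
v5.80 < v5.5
False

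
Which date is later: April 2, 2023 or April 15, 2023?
April 15, 2023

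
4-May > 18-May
False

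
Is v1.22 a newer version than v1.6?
Yes. Version numbers are compared segment by segment as integers, not as decimals: minor version 22 > 6, so v1.22 > v1.6 (even though the decimal 1.22 < 1.6).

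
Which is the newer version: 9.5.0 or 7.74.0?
9.5.0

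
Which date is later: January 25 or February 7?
February 7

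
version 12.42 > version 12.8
True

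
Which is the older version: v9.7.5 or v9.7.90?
v9.7.5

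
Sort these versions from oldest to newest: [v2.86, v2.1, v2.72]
[v2.1, v2.72, v2.86]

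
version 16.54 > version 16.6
True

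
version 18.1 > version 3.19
True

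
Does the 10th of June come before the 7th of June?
No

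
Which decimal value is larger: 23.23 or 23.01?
23.23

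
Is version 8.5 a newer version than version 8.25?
No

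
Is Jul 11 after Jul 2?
Yes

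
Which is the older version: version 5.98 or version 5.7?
version 5.7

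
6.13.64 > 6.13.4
True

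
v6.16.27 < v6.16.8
False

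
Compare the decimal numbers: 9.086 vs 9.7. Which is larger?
9.7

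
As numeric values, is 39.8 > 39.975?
False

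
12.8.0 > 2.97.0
True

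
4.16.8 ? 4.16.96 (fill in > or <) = <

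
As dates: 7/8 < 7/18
True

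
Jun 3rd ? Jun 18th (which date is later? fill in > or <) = <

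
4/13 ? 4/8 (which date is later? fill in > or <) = >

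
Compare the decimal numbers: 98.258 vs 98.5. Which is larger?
98.5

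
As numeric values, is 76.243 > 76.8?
False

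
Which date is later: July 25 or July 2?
July 25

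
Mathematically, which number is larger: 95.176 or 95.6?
95.6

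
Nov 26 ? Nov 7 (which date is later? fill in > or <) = >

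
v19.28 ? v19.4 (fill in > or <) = >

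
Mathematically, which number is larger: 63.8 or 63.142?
63.8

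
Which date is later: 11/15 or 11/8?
11/15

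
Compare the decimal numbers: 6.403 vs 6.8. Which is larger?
6.8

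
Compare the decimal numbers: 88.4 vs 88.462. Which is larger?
88.462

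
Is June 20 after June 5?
Yes. Day 20 comes after day 5 in June — this is a date comparison, not a decimal one (the decimal 6.20 would be smaller than 6.5).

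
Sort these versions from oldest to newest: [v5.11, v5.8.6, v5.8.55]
[v5.8.6, v5.8.55, v5.11]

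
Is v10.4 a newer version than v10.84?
No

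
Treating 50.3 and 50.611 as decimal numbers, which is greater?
50.611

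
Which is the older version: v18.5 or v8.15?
v8.15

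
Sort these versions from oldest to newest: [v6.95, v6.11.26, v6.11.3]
[v6.11.3, v6.11.26, v6.95]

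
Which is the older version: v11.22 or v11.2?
v11.2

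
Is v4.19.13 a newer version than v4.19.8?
Yes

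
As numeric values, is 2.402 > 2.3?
True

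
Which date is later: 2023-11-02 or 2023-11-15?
2023-11-15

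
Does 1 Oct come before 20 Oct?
Yes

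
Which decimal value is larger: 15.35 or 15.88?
15.88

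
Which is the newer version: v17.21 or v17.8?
v17.21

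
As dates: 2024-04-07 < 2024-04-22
True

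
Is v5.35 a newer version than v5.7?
Yes. Version numbers are compared segment by segment as integers, not as decimals: minor version 35 > 7, so v5.35 > v5.7 (even though the decimal 5.35 < 5.7).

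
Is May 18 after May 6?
Yes. Day 18 comes after day 6 in May — this is a date comparison, not a decimal one (the decimal 5.18 would be smaller than 5.6).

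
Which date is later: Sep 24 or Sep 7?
Sep 24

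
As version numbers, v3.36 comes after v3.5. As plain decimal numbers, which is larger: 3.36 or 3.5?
3.5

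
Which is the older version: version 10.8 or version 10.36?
version 10.8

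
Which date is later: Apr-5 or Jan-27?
Apr-5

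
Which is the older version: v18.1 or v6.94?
v6.94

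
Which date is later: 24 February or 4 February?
24 February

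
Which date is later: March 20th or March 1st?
March 20th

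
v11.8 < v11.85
True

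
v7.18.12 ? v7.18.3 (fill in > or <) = >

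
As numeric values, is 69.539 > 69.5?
True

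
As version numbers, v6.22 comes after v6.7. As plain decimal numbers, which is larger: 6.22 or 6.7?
6.7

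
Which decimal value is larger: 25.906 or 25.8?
25.906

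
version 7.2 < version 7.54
True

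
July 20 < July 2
False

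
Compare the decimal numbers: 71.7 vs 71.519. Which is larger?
71.7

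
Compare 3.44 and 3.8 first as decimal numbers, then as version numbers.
As decimals: 3.44 < 3.8. As versions: v3.44 > v3.8 (minor version 44 > 8).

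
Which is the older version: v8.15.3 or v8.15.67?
v8.15.3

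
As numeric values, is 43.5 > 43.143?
True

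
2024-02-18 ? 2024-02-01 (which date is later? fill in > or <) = >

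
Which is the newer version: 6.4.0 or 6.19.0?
6.19.0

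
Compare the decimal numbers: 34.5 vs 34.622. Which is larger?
34.622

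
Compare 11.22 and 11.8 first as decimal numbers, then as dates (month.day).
As decimals: 11.22 < 11.8. As dates: 11/22 is later than 11/8 (day 22 > day 8).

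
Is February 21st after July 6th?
No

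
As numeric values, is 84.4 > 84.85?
False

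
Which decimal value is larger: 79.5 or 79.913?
79.913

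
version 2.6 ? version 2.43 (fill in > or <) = <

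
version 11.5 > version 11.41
False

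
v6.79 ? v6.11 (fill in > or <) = >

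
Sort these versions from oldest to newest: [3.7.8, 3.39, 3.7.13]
[3.7.8, 3.7.13, 3.39]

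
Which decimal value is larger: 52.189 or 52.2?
52.2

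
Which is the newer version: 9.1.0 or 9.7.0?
9.7.0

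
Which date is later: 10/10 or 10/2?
10/10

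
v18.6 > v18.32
False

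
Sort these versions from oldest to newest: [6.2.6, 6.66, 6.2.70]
[6.2.6, 6.2.70, 6.66]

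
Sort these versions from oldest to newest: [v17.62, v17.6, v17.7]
[v17.6, v17.7, v17.62]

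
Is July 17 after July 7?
Yes. Day 17 comes after day 7 in July — this is a date comparison, not a decimal one (the decimal 7.17 would be smaller than 7.7).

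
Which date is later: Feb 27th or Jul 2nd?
Jul 2nd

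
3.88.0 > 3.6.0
True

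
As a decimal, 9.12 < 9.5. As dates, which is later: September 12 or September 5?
September 12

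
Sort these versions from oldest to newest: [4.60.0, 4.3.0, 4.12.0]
[4.3.0, 4.12.0, 4.60.0]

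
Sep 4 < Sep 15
True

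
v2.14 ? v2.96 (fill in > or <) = <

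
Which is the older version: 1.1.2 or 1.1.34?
1.1.2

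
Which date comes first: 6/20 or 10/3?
6/20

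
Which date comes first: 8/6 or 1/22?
1/22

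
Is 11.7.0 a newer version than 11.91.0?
No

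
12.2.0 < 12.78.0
True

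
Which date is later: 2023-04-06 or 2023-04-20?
2023-04-20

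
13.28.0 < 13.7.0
False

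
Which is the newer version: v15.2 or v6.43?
v15.2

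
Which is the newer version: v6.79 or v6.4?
v6.79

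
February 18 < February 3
False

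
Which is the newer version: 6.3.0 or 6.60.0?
6.60.0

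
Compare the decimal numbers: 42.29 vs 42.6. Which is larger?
42.6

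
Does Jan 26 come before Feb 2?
Yes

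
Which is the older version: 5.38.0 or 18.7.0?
5.38.0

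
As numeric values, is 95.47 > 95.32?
True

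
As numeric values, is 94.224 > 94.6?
False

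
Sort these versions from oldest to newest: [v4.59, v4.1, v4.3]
[v4.1, v4.3, v4.59]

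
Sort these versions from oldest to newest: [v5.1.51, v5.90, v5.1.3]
[v5.1.3, v5.1.51, v5.90]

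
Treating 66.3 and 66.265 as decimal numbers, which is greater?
66.3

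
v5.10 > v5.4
True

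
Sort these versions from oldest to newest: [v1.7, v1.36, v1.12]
[v1.7, v1.12, v1.36]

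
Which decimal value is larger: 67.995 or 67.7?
67.995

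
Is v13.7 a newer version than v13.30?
No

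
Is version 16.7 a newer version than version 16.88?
No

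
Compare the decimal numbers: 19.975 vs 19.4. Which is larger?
19.975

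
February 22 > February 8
True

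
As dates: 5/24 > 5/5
True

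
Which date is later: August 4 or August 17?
August 17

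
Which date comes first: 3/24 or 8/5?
3/24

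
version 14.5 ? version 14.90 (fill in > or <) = <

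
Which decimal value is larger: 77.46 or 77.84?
77.84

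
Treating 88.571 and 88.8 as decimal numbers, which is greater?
88.8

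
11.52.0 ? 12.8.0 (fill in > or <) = <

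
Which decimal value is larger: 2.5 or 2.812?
2.812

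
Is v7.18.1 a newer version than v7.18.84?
No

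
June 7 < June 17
True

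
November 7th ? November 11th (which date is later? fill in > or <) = <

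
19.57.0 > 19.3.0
True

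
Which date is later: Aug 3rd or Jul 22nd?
Aug 3rd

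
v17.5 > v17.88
False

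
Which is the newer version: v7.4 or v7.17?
v7.17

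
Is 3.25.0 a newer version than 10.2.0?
No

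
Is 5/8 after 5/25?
No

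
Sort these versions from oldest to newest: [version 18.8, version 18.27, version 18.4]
[version 18.4, version 18.8, version 18.27]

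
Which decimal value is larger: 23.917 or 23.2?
23.917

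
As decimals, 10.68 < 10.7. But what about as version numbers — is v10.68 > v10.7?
True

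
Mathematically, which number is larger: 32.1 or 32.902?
32.902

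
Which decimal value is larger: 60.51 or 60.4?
60.51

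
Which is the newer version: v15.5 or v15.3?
v15.5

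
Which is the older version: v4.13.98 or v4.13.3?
v4.13.3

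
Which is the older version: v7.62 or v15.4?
v7.62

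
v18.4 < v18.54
True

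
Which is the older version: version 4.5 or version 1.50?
version 1.50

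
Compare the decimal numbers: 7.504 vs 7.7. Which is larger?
7.7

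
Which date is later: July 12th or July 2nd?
July 12th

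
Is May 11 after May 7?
Yes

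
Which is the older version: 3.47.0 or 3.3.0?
3.3.0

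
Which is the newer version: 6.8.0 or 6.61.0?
6.61.0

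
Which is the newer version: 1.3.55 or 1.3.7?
1.3.55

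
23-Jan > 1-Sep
False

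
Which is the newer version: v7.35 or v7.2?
v7.35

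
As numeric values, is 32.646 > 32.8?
False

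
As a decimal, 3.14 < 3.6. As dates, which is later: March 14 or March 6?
March 14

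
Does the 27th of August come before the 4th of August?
No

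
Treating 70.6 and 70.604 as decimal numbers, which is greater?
70.604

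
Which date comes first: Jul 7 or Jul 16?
Jul 7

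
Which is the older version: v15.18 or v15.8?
v15.8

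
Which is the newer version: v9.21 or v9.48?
v9.48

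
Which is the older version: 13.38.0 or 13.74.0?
13.38.0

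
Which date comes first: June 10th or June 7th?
June 7th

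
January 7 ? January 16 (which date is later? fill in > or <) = <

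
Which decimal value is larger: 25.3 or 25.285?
25.3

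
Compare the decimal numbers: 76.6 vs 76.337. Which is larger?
76.6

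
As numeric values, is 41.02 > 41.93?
False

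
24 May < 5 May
False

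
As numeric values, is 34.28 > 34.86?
False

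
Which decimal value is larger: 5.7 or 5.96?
5.96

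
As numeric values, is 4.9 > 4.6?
True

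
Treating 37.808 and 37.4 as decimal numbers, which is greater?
37.808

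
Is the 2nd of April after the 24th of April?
No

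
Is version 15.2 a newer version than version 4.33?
Yes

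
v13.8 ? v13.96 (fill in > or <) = <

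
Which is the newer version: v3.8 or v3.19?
v3.19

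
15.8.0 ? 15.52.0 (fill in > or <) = <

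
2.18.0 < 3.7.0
True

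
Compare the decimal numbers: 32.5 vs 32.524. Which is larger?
32.524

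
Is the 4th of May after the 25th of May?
No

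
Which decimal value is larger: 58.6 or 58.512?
58.6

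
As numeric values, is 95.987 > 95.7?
True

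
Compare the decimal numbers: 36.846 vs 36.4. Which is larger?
36.846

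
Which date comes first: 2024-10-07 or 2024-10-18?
2024-10-07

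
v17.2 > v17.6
False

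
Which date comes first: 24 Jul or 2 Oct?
24 Jul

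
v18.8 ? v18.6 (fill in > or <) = >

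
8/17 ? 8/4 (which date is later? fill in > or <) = >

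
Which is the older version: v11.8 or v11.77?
v11.8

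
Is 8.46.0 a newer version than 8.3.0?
Yes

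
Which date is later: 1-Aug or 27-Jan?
1-Aug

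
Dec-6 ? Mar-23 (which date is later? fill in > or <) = >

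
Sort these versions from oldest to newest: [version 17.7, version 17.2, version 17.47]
[version 17.2, version 17.7, version 17.47]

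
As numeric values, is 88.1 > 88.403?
False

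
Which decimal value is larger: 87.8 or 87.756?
87.8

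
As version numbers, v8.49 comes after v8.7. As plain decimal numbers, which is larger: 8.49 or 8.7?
8.7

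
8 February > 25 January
True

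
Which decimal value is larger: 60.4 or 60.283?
60.4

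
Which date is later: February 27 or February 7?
February 27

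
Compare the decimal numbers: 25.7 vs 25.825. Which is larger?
25.825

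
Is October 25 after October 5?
Yes. Day 25 comes after day 5 in October — this is a date comparison, not a decimal one (the decimal 10.25 would be smaller than 10.5).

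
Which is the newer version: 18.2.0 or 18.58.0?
18.58.0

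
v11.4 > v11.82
False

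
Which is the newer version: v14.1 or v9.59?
v14.1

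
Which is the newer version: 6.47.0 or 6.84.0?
6.84.0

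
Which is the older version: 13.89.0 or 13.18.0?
13.18.0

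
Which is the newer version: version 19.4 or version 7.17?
version 19.4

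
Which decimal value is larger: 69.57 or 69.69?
69.69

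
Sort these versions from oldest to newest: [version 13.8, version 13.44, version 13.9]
[version 13.8, version 13.9, version 13.44]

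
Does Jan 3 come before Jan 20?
Yes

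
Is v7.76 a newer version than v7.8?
Yes. Version numbers are compared segment by segment as integers, not as decimals: minor version 76 > 8, so v7.76 > v7.8 (even though the decimal 7.76 < 7.8).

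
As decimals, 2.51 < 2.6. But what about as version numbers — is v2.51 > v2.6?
True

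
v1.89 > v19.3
False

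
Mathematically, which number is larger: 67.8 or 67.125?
67.8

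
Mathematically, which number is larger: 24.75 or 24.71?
24.75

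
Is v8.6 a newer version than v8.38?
No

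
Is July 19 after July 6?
Yes. Day 19 comes after day 6 in July — this is a date comparison, not a decimal one (the decimal 7.19 would be smaller than 7.6).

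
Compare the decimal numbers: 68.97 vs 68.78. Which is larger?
68.97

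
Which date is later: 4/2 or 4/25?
4/25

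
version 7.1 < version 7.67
True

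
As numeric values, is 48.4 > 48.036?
True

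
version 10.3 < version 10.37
True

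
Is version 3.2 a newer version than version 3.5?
No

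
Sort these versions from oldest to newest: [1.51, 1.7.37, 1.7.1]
[1.7.1, 1.7.37, 1.51]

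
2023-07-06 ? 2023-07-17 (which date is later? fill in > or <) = <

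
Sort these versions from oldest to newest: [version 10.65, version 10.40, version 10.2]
[version 10.2, version 10.40, version 10.65]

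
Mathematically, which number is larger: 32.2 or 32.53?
32.53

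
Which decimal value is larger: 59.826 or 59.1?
59.826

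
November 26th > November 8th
True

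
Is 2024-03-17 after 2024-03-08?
Yes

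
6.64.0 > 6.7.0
True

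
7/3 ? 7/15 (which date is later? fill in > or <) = <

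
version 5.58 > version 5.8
True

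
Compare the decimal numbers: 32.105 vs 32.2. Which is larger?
32.2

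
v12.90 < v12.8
False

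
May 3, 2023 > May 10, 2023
False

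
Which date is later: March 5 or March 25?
March 25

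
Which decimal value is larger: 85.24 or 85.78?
85.78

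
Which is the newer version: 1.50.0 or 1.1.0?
1.50.0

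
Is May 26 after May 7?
Yes. Day 26 comes after day 7 in May — this is a date comparison, not a decimal one (the decimal 5.26 would be smaller than 5.7).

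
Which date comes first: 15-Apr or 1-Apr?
1-Apr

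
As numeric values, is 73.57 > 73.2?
True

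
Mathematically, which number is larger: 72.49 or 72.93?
72.93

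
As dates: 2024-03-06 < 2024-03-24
True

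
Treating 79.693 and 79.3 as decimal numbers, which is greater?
79.693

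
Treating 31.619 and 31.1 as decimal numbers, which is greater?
31.619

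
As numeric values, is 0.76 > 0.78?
False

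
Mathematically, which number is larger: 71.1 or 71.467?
71.467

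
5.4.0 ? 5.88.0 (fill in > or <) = <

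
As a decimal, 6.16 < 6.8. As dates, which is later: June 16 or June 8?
June 16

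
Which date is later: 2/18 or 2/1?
2/18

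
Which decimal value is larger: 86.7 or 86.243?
86.7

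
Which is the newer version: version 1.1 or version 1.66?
version 1.66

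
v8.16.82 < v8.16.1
False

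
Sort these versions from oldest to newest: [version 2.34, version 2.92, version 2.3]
[version 2.3, version 2.34, version 2.92]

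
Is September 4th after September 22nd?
No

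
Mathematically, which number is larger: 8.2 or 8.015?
8.2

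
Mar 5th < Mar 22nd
True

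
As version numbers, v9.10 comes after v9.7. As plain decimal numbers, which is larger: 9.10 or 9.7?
9.7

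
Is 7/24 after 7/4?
Yes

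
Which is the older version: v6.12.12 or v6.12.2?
v6.12.2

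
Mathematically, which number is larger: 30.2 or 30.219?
30.219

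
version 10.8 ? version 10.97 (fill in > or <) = <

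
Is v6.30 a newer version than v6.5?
Yes. Version numbers are compared segment by segment as integers, not as decimals: minor version 30 > 5, so v6.30 > v6.5 (even though the decimal 6.30 < 6.5).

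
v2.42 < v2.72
True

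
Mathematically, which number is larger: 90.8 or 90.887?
90.887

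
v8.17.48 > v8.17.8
True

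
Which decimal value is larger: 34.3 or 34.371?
34.371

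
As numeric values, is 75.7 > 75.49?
True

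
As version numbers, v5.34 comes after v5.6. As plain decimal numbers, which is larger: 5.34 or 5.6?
5.6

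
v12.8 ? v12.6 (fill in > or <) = >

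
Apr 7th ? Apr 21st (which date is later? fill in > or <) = <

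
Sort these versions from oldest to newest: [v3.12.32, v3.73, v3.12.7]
[v3.12.7, v3.12.32, v3.73]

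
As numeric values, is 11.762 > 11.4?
True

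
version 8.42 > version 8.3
True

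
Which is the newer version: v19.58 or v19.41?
v19.58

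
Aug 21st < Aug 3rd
False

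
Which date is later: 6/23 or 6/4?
6/23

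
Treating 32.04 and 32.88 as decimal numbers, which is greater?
32.88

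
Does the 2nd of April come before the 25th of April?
Yes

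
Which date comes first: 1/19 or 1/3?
1/3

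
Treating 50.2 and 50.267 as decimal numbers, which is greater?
50.267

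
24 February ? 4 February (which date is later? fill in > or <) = >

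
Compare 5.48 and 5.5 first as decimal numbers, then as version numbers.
As decimals: 5.48 < 5.5. As versions: v5.48 > v5.5 (minor version 48 > 5).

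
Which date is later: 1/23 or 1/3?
1/23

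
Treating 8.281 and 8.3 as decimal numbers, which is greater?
8.3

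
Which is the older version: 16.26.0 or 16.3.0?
16.3.0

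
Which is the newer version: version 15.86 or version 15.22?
version 15.86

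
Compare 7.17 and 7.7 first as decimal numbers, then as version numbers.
As decimals: 7.17 < 7.7. As versions: v7.17 > v7.7 (minor version 17 > 7).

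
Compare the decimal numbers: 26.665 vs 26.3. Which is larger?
26.665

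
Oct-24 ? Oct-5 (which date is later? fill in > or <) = >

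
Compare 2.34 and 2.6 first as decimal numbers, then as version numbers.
As decimals: 2.34 < 2.6. As versions: v2.34 > v2.6 (minor version 34 > 6).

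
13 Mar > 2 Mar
True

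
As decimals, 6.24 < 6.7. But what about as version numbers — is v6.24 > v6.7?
True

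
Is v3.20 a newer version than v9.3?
No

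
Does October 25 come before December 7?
Yes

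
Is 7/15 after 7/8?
Yes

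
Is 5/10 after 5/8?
Yes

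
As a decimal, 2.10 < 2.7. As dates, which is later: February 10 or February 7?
February 10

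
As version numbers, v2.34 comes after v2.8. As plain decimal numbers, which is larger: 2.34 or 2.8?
2.8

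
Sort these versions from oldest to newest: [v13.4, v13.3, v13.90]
[v13.3, v13.4, v13.90]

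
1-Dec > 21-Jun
True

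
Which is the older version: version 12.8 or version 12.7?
version 12.7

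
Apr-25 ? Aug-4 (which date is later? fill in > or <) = <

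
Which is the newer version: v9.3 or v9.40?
v9.40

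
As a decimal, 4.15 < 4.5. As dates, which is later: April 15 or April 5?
April 15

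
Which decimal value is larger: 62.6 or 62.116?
62.6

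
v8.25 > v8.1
True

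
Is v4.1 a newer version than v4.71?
No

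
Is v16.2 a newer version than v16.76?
No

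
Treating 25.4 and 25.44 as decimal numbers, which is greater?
25.44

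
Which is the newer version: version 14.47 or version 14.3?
version 14.47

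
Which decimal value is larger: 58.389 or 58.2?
58.389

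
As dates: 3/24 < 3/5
False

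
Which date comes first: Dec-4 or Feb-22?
Feb-22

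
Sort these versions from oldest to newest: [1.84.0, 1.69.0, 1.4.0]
[1.4.0, 1.69.0, 1.84.0]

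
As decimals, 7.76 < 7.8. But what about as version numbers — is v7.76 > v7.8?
True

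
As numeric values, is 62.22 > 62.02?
True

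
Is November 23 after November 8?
Yes. Day 23 comes after day 8 in November — this is a date comparison, not a decimal one (the decimal 11.23 would be smaller than 11.8).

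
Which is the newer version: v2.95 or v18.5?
v18.5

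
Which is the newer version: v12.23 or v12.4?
v12.23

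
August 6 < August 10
True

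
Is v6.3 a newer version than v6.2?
Yes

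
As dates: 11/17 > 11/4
True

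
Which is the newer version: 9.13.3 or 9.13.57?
9.13.57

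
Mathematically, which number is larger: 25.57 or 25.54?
25.57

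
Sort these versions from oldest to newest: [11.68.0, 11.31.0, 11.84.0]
[11.31.0, 11.68.0, 11.84.0]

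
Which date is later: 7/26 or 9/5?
9/5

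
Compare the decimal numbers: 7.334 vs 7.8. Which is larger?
7.8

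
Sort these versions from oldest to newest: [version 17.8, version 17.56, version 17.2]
[version 17.2, version 17.8, version 17.56]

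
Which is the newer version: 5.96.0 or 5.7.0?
5.96.0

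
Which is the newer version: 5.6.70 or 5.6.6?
5.6.70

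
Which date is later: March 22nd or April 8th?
April 8th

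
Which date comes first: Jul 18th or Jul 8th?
Jul 8th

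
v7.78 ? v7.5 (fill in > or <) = >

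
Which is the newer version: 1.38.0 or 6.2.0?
6.2.0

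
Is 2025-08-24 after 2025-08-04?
Yes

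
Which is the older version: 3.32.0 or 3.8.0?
3.8.0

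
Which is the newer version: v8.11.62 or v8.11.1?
v8.11.62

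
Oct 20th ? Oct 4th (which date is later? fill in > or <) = >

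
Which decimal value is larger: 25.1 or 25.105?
25.105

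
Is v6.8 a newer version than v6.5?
Yes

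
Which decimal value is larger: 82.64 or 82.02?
82.64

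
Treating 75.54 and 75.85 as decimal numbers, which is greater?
75.85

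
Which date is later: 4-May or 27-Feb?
4-May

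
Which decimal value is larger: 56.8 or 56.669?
56.8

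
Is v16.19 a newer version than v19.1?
No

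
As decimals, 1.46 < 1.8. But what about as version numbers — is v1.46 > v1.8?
True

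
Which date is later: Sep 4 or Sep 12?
Sep 12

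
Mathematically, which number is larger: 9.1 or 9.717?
9.717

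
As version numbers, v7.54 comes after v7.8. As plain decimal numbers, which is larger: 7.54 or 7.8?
7.8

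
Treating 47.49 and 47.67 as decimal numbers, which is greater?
47.67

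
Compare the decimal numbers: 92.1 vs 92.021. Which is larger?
92.1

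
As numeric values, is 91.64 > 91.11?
True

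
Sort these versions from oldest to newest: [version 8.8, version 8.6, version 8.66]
[version 8.6, version 8.8, version 8.66]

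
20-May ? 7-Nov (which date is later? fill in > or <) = <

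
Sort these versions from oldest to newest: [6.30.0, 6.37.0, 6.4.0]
[6.4.0, 6.30.0, 6.37.0]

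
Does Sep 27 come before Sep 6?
No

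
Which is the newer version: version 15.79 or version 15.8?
version 15.79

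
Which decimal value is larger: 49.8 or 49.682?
49.8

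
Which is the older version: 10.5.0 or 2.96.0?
2.96.0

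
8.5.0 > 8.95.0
False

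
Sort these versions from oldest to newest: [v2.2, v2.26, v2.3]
[v2.2, v2.3, v2.26]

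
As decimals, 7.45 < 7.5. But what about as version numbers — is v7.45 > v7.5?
True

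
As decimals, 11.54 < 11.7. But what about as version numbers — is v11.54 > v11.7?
True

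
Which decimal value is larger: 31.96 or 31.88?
31.96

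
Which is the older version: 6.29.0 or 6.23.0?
6.23.0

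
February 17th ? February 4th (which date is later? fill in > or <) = >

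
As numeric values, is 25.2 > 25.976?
False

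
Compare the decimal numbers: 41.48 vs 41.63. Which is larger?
41.63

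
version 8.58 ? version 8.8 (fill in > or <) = >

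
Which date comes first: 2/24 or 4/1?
2/24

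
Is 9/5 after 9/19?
No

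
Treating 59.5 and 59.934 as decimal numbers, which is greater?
59.934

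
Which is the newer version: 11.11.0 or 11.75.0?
11.75.0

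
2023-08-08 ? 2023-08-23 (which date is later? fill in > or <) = <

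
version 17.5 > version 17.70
False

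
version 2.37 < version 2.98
True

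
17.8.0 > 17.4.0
True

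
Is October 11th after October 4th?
Yes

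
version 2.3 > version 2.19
False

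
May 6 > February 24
True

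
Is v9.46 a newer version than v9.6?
Yes. Version numbers are compared segment by segment as integers, not as decimals: minor version 46 > 6, so v9.46 > v9.6 (even though the decimal 9.46 < 9.6).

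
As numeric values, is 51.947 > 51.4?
True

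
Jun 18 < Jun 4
False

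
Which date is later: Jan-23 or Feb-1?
Feb-1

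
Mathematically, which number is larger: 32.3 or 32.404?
32.404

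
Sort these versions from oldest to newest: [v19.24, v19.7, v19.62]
[v19.7, v19.24, v19.62]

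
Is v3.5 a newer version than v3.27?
No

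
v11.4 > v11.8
False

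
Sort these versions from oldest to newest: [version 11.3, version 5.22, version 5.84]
[version 5.22, version 5.84, version 11.3]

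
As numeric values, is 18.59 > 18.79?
False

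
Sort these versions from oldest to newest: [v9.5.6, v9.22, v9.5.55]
[v9.5.6, v9.5.55, v9.22]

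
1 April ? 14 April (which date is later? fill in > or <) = <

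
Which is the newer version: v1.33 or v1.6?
v1.33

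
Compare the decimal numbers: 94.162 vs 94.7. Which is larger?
94.7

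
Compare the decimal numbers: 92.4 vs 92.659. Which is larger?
92.659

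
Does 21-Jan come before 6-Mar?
Yes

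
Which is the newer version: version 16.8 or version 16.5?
version 16.8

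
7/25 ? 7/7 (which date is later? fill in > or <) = >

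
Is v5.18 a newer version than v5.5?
Yes. Version numbers are compared segment by segment as integers, not as decimals: minor version 18 > 5, so v5.18 > v5.5 (even though the decimal 5.18 < 5.5).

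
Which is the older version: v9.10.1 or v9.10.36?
v9.10.1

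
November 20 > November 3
True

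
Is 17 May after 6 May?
Yes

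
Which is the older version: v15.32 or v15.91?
v15.32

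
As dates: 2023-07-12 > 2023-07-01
True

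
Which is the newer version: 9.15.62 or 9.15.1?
9.15.62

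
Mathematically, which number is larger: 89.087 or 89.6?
89.6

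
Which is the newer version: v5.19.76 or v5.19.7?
v5.19.76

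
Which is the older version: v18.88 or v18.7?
v18.7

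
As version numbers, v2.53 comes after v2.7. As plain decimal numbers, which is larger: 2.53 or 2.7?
2.7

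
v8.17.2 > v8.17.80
False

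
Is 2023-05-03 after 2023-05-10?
No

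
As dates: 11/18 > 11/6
True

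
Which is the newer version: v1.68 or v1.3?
v1.68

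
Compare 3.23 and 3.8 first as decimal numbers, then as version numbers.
As decimals: 3.23 < 3.8. As versions: v3.23 > v3.8 (minor version 23 > 8).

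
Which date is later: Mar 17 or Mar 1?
Mar 17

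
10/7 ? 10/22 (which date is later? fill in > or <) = <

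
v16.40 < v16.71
True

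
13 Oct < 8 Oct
False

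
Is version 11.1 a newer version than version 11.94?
No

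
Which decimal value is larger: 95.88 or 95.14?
95.88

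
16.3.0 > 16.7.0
False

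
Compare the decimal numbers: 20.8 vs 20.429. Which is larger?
20.8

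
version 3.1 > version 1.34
True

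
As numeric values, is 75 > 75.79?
False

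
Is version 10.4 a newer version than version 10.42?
No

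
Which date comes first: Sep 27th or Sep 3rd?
Sep 3rd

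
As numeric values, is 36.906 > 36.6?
True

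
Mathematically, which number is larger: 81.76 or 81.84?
81.84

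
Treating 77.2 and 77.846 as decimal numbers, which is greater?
77.846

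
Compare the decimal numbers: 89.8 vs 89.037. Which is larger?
89.8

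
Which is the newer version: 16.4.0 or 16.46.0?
16.46.0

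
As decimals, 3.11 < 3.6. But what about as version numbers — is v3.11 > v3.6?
True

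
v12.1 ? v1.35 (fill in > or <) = >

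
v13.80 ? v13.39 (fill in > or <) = >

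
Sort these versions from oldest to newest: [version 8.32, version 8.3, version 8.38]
[version 8.3, version 8.32, version 8.38]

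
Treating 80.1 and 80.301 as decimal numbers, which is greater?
80.301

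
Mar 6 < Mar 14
True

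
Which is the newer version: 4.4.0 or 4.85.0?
4.85.0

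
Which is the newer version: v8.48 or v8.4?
v8.48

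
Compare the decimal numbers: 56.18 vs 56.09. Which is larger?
56.18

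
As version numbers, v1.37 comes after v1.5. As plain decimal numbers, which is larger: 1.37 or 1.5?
1.5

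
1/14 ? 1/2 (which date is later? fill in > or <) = >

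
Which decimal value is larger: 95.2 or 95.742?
95.742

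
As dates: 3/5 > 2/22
True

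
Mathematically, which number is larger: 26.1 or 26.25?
26.25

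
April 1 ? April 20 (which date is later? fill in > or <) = <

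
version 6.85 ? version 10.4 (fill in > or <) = <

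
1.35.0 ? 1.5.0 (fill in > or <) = >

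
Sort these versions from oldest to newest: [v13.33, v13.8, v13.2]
[v13.2, v13.8, v13.33]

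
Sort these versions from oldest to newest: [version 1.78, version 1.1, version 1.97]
[version 1.1, version 1.78, version 1.97]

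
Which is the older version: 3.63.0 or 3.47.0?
3.47.0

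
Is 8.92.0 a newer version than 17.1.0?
No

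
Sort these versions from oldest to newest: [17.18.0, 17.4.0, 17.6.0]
[17.4.0, 17.6.0, 17.18.0]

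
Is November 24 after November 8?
Yes. Day 24 comes after day 8 in November — this is a date comparison, not a decimal one (the decimal 11.24 would be smaller than 11.8).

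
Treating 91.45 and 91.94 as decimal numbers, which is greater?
91.94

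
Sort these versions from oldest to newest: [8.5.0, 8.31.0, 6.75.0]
[6.75.0, 8.5.0, 8.31.0]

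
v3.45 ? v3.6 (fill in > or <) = >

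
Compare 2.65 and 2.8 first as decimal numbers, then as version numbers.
As decimals: 2.65 < 2.8. As versions: v2.65 > v2.8 (minor version 65 > 8).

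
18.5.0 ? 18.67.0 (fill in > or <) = <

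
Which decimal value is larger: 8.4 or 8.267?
8.4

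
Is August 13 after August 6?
Yes. Day 13 comes after day 6 in August — this is a date comparison, not a decimal one (the decimal 8.13 would be smaller than 8.6).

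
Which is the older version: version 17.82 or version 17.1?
version 17.1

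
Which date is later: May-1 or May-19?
May-19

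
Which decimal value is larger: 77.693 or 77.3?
77.693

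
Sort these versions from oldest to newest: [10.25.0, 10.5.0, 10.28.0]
[10.5.0, 10.25.0, 10.28.0]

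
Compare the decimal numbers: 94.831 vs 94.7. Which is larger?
94.831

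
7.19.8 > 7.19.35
False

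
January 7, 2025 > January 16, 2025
False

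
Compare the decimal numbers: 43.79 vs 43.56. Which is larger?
43.79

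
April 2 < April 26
True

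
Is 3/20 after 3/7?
Yes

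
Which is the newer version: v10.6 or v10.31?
v10.31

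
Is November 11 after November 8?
Yes. Day 11 comes after day 8 in November — this is a date comparison, not a decimal one (the decimal 11.11 would be smaller than 11.8).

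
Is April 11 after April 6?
Yes. Day 11 comes after day 6 in April — this is a date comparison, not a decimal one (the decimal 4.11 would be smaller than 4.6).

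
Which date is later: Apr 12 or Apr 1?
Apr 12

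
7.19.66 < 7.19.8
False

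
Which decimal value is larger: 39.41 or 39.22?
39.41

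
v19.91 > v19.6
True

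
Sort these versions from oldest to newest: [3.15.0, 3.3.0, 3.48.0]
[3.3.0, 3.15.0, 3.48.0]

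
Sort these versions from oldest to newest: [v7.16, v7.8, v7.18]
[v7.8, v7.16, v7.18]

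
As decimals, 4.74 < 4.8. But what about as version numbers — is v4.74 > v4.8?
True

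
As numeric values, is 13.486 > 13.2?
True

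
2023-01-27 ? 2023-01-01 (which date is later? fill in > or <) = >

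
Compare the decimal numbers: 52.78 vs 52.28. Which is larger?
52.78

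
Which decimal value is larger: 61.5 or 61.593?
61.593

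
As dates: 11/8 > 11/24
False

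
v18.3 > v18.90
False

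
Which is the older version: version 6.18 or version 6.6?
version 6.6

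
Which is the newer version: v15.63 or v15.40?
v15.63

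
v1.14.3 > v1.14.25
False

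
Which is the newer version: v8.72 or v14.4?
v14.4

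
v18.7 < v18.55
True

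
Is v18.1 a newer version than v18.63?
No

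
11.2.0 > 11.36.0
False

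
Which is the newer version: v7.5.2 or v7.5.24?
v7.5.24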